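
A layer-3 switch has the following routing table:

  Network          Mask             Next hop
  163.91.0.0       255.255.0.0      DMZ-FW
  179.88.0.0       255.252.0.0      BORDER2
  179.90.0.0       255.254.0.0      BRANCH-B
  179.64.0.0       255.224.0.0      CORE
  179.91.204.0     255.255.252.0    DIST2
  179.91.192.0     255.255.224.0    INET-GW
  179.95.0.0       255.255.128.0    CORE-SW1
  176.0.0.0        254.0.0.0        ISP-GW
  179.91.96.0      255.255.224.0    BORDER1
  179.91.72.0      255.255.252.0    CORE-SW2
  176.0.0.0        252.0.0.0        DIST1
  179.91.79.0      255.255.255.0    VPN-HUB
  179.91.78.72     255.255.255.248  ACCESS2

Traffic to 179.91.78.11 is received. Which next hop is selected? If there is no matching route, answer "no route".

Routes whose prefix contains 179.91.78.11:
  176.0.0.0/6 (176.0.0.0 - 179.255.255.255) -> DIST1
  179.64.0.0/11 (179.64.0.0 - 179.95.255.255) -> CORE
  179.88.0.0/14 (179.88.0.0 - 179.91.255.255) -> BORDER2
  179.90.0.0/15 (179.90.0.0 - 179.91.255.255) -> BRANCH-B
More-specific entries that do NOT match:
  179.91.78.72/29 (179.91.78.72 - 179.91.78.79) does not contain 179.91.78.11
  179.91.79.0/24 (179.91.79.0 - 179.91.79.255) does not contain 179.91.78.11
  179.91.204.0/22 (179.91.204.0 - 179.91.207.255) does not contain 179.91.78.11
  179.91.72.0/22 (179.91.72.0 - 179.91.75.255) does not contain 179.91.78.11
  179.91.192.0/19 (179.91.192.0 - 179.91.223.255) does not contain 179.91.78.11
  179.91.96.0/19 (179.91.96.0 - 179.91.127.255) does not contain 179.91.78.11
  179.95.0.0/17 (179.95.0.0 - 179.95.127.255) does not contain 179.91.78.11
  163.91.0.0/16 (163.91.0.0 - 163.91.255.255) does not contain 179.91.78.11
Longest matching prefix is /15 -> next hop BRANCH-B.

BRANCH-B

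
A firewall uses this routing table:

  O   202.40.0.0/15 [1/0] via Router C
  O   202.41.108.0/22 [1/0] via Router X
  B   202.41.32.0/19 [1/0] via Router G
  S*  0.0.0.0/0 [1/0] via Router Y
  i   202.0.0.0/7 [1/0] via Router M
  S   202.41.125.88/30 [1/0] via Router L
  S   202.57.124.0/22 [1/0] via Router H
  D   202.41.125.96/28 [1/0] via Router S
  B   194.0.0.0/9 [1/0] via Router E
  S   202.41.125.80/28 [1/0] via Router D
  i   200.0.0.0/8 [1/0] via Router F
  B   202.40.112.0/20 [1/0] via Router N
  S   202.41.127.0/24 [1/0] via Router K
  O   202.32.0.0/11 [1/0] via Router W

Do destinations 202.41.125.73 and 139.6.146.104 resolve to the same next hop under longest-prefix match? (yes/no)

202.41.125.73: longest match 202.40.0.0/15 -> Router C
139.6.146.104: longest match 0.0.0.0/0 -> Router Y

no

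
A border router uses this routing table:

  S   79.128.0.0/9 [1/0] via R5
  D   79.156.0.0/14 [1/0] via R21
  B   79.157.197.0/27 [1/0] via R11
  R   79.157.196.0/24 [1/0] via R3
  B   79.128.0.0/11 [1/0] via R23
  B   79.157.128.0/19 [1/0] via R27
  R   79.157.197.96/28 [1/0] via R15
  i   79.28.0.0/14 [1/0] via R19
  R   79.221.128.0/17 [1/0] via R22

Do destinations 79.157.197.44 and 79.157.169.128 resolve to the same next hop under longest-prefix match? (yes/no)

79.157.197.44: longest match 79.156.0.0/14 -> R21
79.157.169.128: longest match 79.156.0.0/14 -> R21

yes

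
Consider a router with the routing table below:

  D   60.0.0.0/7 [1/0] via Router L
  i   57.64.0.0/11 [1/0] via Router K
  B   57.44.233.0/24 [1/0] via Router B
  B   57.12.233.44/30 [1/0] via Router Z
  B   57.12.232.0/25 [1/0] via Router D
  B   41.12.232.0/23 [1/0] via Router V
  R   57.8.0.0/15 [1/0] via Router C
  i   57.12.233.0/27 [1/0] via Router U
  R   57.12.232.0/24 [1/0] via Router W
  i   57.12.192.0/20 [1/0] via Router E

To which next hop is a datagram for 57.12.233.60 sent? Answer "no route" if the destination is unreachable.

no route

No entry's prefix contains 57.12.233.60; there is no default route.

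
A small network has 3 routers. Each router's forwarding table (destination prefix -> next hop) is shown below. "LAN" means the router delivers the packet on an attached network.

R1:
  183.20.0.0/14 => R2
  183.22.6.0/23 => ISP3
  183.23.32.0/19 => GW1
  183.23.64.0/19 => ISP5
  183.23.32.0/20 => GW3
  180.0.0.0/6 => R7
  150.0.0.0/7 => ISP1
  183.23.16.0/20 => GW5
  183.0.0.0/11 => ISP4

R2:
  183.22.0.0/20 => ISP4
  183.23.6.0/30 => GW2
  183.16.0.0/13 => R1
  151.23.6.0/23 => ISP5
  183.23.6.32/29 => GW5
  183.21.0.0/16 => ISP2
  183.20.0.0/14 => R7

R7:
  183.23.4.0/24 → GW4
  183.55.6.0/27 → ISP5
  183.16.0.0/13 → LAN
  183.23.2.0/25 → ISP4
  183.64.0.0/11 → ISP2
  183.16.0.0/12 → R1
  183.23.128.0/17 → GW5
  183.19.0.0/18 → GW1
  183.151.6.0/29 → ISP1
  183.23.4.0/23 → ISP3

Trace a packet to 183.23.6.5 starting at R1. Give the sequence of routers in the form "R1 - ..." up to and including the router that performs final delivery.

At R1: longest match for 183.23.6.5 is 183.20.0.0/14 -> R2
At R2: longest match for 183.23.6.5 is 183.20.0.0/14 -> R7
At R7: longest match for 183.23.6.5 is 183.16.0.0/13 -> LAN

R1 - R2 - R7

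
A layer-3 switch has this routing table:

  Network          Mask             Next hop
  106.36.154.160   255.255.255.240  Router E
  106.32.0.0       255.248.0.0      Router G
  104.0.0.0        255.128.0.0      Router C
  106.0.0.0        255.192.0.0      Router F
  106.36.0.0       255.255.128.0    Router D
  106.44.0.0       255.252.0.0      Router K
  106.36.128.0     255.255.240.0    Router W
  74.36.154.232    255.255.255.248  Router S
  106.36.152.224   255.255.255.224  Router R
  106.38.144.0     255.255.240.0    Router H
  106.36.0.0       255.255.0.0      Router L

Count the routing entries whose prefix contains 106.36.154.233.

3

Prefixes containing 106.36.154.233:
  106.0.0.0/10 (106.0.0.0 - 106.63.255.255)
  106.32.0.0/13 (106.32.0.0 - 106.39.255.255)
  106.36.0.0/16 (106.36.0.0 - 106.36.255.255)
Total matching entries: 3.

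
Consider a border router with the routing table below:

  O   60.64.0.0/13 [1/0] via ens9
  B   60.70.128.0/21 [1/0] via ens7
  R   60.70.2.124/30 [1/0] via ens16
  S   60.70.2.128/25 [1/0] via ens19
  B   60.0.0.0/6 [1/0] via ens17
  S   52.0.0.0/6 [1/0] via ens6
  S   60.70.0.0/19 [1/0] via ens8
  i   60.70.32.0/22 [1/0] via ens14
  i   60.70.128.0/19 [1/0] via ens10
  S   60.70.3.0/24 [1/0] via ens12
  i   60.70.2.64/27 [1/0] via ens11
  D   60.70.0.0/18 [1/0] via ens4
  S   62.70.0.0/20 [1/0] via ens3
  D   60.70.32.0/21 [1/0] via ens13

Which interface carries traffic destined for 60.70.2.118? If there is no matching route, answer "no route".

ens8

Routes whose prefix contains 60.70.2.118:
  60.0.0.0/6 (60.0.0.0 - 63.255.255.255) -> ens17
  60.64.0.0/13 (60.64.0.0 - 60.71.255.255) -> ens9
  60.70.0.0/18 (60.70.0.0 - 60.70.63.255) -> ens4
  60.70.0.0/19 (60.70.0.0 - 60.70.31.255) -> ens8
More-specific entries that do NOT match:
  60.70.2.124/30 (60.70.2.124 - 60.70.2.127) does not contain 60.70.2.118
  60.70.2.64/27 (60.70.2.64 - 60.70.2.95) does not contain 60.70.2.118
  60.70.2.128/25 (60.70.2.128 - 60.70.2.255) does not contain 60.70.2.118
  60.70.3.0/24 (60.70.3.0 - 60.70.3.255) does not contain 60.70.2.118
  60.70.32.0/22 (60.70.32.0 - 60.70.35.255) does not contain 60.70.2.118
  60.70.128.0/21 (60.70.128.0 - 60.70.135.255) does not contain 60.70.2.118
  60.70.32.0/21 (60.70.32.0 - 60.70.39.255) does not contain 60.70.2.118
  62.70.0.0/20 (62.70.0.0 - 62.70.15.255) does not contain 60.70.2.118
Longest matching prefix is /19 -> interface ens8.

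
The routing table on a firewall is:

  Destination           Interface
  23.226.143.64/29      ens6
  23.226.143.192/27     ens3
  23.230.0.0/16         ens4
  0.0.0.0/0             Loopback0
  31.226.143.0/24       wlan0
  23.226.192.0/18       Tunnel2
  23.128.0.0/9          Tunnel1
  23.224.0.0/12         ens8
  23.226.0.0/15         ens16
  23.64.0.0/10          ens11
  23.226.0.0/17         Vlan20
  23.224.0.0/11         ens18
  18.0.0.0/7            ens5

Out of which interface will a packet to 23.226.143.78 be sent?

ens16

Routes whose prefix contains 23.226.143.78:
  0.0.0.0/0 (default, matches everything) -> Loopback0
  23.128.0.0/9 (23.128.0.0 - 23.255.255.255) -> Tunnel1
  23.224.0.0/11 (23.224.0.0 - 23.255.255.255) -> ens18
  23.224.0.0/12 (23.224.0.0 - 23.239.255.255) -> ens8
  23.226.0.0/15 (23.226.0.0 - 23.227.255.255) -> ens16
More-specific entries that do NOT match:
  23.226.143.64/29 (23.226.143.64 - 23.226.143.71) does not contain 23.226.143.78
  23.226.143.192/27 (23.226.143.192 - 23.226.143.223) does not contain 23.226.143.78
  31.226.143.0/24 (31.226.143.0 - 31.226.143.255) does not contain 23.226.143.78
  23.226.192.0/18 (23.226.192.0 - 23.226.255.255) does not contain 23.226.143.78
  23.226.0.0/17 (23.226.0.0 - 23.226.127.255) does not contain 23.226.143.78
  23.230.0.0/16 (23.230.0.0 - 23.230.255.255) does not contain 23.226.143.78
Longest matching prefix is /15 -> interface ens16.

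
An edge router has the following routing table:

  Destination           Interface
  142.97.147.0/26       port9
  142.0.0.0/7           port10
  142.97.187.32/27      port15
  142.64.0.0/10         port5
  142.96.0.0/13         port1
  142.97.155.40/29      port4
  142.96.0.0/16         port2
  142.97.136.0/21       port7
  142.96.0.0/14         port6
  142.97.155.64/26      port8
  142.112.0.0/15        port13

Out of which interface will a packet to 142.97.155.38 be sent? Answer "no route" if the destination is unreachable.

port6

Routes whose prefix contains 142.97.155.38:
  142.0.0.0/7 (142.0.0.0 - 143.255.255.255) -> port10
  142.64.0.0/10 (142.64.0.0 - 142.127.255.255) -> port5
  142.96.0.0/13 (142.96.0.0 - 142.103.255.255) -> port1
  142.96.0.0/14 (142.96.0.0 - 142.99.255.255) -> port6
More-specific entries that do NOT match:
  142.97.155.40/29 (142.97.155.40 - 142.97.155.47) does not contain 142.97.155.38
  142.97.187.32/27 (142.97.187.32 - 142.97.187.63) does not contain 142.97.155.38
  142.97.147.0/26 (142.97.147.0 - 142.97.147.63) does not contain 142.97.155.38
  142.97.155.64/26 (142.97.155.64 - 142.97.155.127) does not contain 142.97.155.38
  142.97.136.0/21 (142.97.136.0 - 142.97.143.255) does not contain 142.97.155.38
  142.96.0.0/16 (142.96.0.0 - 142.96.255.255) does not contain 142.97.155.38
  142.112.0.0/15 (142.112.0.0 - 142.113.255.255) does not contain 142.97.155.38
Longest matching prefix is /14 -> interface port6.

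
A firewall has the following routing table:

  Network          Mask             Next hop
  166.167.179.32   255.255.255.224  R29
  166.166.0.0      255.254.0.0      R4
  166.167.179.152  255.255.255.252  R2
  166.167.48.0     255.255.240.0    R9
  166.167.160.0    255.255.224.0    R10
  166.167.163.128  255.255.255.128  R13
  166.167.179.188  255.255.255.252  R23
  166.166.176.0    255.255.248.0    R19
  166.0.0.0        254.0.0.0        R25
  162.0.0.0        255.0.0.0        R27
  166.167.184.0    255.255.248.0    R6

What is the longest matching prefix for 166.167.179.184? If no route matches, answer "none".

166.167.160.0/19

Entries matching 166.167.179.184:
  166.0.0.0/7 (166.0.0.0 - 167.255.255.255)
  166.166.0.0/15 (166.166.0.0 - 166.167.255.255)
  166.167.160.0/19 (166.167.160.0 - 166.167.191.255)
Most specific is 166.167.160.0/19.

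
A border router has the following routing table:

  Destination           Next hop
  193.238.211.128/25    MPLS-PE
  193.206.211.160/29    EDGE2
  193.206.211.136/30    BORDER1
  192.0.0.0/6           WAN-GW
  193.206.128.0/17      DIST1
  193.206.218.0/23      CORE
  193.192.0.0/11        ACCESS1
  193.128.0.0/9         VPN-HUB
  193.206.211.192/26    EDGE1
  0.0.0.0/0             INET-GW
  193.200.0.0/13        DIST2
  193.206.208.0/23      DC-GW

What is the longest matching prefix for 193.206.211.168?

193.206.128.0/17

Entries matching 193.206.211.168:
  0.0.0.0/0 (default, matches everything)
  192.0.0.0/6 (192.0.0.0 - 195.255.255.255)
  193.128.0.0/9 (193.128.0.0 - 193.255.255.255)
  193.192.0.0/11 (193.192.0.0 - 193.223.255.255)
  193.200.0.0/13 (193.200.0.0 - 193.207.255.255)
  193.206.128.0/17 (193.206.128.0 - 193.206.255.255)
Most specific is 193.206.128.0/17.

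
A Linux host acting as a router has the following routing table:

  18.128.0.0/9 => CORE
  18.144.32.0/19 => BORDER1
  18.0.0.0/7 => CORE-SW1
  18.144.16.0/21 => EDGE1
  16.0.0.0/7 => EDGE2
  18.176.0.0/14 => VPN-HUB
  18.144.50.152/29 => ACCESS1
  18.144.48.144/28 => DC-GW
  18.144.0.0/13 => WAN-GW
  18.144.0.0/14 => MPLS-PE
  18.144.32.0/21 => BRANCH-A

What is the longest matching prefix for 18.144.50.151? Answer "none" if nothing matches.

18.144.32.0/19

Entries matching 18.144.50.151:
  18.0.0.0/7 (18.0.0.0 - 19.255.255.255)
  18.128.0.0/9 (18.128.0.0 - 18.255.255.255)
  18.144.0.0/13 (18.144.0.0 - 18.151.255.255)
  18.144.0.0/14 (18.144.0.0 - 18.147.255.255)
  18.144.32.0/19 (18.144.32.0 - 18.144.63.255)
Most specific is 18.144.32.0/19.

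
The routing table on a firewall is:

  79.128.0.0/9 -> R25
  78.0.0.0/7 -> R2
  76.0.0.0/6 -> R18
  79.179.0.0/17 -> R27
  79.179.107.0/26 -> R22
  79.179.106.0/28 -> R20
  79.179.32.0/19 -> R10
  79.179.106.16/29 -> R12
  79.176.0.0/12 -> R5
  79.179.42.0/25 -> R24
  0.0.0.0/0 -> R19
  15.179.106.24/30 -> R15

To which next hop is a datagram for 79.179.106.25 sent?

Routes whose prefix contains 79.179.106.25:
  0.0.0.0/0 (default, matches everything) -> R19
  76.0.0.0/6 (76.0.0.0 - 79.255.255.255) -> R18
  78.0.0.0/7 (78.0.0.0 - 79.255.255.255) -> R2
  79.128.0.0/9 (79.128.0.0 - 79.255.255.255) -> R25
  79.176.0.0/12 (79.176.0.0 - 79.191.255.255) -> R5
  79.179.0.0/17 (79.179.0.0 - 79.179.127.255) -> R27
More-specific entries that do NOT match:
  15.179.106.24/30 (15.179.106.24 - 15.179.106.27) does not contain 79.179.106.25
  79.179.106.16/29 (79.179.106.16 - 79.179.106.23) does not contain 79.179.106.25
  79.179.106.0/28 (79.179.106.0 - 79.179.106.15) does not contain 79.179.106.25
  79.179.107.0/26 (79.179.107.0 - 79.179.107.63) does not contain 79.179.106.25
  79.179.42.0/25 (79.179.42.0 - 79.179.42.127) does not contain 79.179.106.25
  79.179.32.0/19 (79.179.32.0 - 79.179.63.255) does not contain 79.179.106.25
Longest matching prefix is /17 -> next hop R27.

R27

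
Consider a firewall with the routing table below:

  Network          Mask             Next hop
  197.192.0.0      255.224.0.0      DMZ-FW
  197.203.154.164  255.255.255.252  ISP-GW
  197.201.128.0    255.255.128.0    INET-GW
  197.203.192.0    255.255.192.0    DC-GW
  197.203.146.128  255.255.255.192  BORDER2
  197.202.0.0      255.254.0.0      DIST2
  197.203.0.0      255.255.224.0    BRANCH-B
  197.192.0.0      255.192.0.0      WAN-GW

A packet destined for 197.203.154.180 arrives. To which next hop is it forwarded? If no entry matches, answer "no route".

Routes whose prefix contains 197.203.154.180:
  197.192.0.0/10 (197.192.0.0 - 197.255.255.255) -> WAN-GW
  197.192.0.0/11 (197.192.0.0 - 197.223.255.255) -> DMZ-FW
  197.202.0.0/15 (197.202.0.0 - 197.203.255.255) -> DIST2
More-specific entries that do NOT match:
  197.203.154.164/30 (197.203.154.164 - 197.203.154.167) does not contain 197.203.154.180
  197.203.146.128/26 (197.203.146.128 - 197.203.146.191) does not contain 197.203.154.180
  197.203.0.0/19 (197.203.0.0 - 197.203.31.255) does not contain 197.203.154.180
  197.203.192.0/18 (197.203.192.0 - 197.203.255.255) does not contain 197.203.154.180
  197.201.128.0/17 (197.201.128.0 - 197.201.255.255) does not contain 197.203.154.180
Longest matching prefix is /15 -> next hop DIST2.

DIST2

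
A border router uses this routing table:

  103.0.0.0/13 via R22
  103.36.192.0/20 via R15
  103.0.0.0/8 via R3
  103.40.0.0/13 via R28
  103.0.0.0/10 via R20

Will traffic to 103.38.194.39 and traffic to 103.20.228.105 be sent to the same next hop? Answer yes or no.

yes

103.38.194.39: longest match 103.0.0.0/10 -> R20
103.20.228.105: longest match 103.0.0.0/10 -> R20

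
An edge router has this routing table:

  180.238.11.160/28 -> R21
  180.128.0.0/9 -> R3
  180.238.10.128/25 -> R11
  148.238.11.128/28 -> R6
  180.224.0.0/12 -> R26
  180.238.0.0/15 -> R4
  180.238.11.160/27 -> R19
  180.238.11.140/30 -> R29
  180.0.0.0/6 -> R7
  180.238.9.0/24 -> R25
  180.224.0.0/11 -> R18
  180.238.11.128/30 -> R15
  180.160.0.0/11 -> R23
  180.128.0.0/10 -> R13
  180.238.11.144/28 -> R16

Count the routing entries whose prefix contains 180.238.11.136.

Prefixes containing 180.238.11.136:
  180.0.0.0/6 (180.0.0.0 - 183.255.255.255)
  180.128.0.0/9 (180.128.0.0 - 180.255.255.255)
  180.224.0.0/11 (180.224.0.0 - 180.255.255.255)
  180.224.0.0/12 (180.224.0.0 - 180.239.255.255)
  180.238.0.0/15 (180.238.0.0 - 180.239.255.255)
Total matching entries: 5.

5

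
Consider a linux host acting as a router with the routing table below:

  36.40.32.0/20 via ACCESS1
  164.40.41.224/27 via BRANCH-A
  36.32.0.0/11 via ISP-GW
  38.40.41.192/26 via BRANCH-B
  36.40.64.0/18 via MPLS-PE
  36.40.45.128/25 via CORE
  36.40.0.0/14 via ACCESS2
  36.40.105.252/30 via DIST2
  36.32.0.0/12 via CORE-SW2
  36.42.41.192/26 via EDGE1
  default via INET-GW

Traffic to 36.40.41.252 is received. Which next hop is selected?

Routes whose prefix contains 36.40.41.252:
  0.0.0.0/0 (default, matches everything) -> INET-GW
  36.32.0.0/11 (36.32.0.0 - 36.63.255.255) -> ISP-GW
  36.32.0.0/12 (36.32.0.0 - 36.47.255.255) -> CORE-SW2
  36.40.0.0/14 (36.40.0.0 - 36.43.255.255) -> ACCESS2
  36.40.32.0/20 (36.40.32.0 - 36.40.47.255) -> ACCESS1
More-specific entries that do NOT match:
  36.40.105.252/30 (36.40.105.252 - 36.40.105.255) does not contain 36.40.41.252
  164.40.41.224/27 (164.40.41.224 - 164.40.41.255) does not contain 36.40.41.252
  38.40.41.192/26 (38.40.41.192 - 38.40.41.255) does not contain 36.40.41.252
  36.42.41.192/26 (36.42.41.192 - 36.42.41.255) does not contain 36.40.41.252
  36.40.45.128/25 (36.40.45.128 - 36.40.45.255) does not contain 36.40.41.252
Longest matching prefix is /20 -> next hop ACCESS1.

ACCESS1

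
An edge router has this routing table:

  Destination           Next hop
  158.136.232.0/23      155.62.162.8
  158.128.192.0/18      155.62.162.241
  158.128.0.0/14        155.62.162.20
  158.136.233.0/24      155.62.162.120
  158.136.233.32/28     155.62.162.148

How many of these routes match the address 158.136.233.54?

Prefixes containing 158.136.233.54:
  158.136.232.0/23 (158.136.232.0 - 158.136.233.255)
  158.136.233.0/24 (158.136.233.0 - 158.136.233.255)
Total matching entries: 2.

2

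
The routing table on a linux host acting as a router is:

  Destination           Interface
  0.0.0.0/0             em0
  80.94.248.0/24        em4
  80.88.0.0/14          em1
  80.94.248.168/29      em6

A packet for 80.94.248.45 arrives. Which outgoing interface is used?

Routes whose prefix contains 80.94.248.45:
  0.0.0.0/0 (default, matches everything) -> em0
  80.94.248.0/24 (80.94.248.0 - 80.94.248.255) -> em4
More-specific entries that do NOT match:
  80.94.248.168/29 (80.94.248.168 - 80.94.248.175) does not contain 80.94.248.45
Longest matching prefix is /24 -> interface em4.

em4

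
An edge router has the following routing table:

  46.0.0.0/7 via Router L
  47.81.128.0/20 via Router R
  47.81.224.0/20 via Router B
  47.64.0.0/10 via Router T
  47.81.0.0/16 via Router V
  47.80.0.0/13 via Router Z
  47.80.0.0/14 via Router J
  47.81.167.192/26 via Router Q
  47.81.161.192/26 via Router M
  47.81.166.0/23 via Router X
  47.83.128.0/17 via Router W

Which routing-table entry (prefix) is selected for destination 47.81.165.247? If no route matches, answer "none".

Entries matching 47.81.165.247:
  46.0.0.0/7 (46.0.0.0 - 47.255.255.255)
  47.64.0.0/10 (47.64.0.0 - 47.127.255.255)
  47.80.0.0/13 (47.80.0.0 - 47.87.255.255)
  47.80.0.0/14 (47.80.0.0 - 47.83.255.255)
  47.81.0.0/16 (47.81.0.0 - 47.81.255.255)
Most specific is 47.81.0.0/16.

47.81.0.0/16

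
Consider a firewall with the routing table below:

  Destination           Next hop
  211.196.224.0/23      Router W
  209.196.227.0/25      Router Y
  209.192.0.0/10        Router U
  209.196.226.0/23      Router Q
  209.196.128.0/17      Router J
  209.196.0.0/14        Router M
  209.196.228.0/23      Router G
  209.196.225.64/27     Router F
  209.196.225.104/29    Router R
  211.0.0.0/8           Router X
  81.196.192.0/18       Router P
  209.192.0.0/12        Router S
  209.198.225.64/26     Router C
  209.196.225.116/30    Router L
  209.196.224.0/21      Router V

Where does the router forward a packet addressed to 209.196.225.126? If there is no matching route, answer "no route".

Router V

Routes whose prefix contains 209.196.225.126:
  209.192.0.0/10 (209.192.0.0 - 209.255.255.255) -> Router U
  209.192.0.0/12 (209.192.0.0 - 209.207.255.255) -> Router S
  209.196.0.0/14 (209.196.0.0 - 209.199.255.255) -> Router M
  209.196.128.0/17 (209.196.128.0 - 209.196.255.255) -> Router J
  209.196.224.0/21 (209.196.224.0 - 209.196.231.255) -> Router V
More-specific entries that do NOT match:
  209.196.225.116/30 (209.196.225.116 - 209.196.225.119) does not contain 209.196.225.126
  209.196.225.104/29 (209.196.225.104 - 209.196.225.111) does not contain 209.196.225.126
  209.196.225.64/27 (209.196.225.64 - 209.196.225.95) does not contain 209.196.225.126
  209.198.225.64/26 (209.198.225.64 - 209.198.225.127) does not contain 209.196.225.126
  209.196.227.0/25 (209.196.227.0 - 209.196.227.127) does not contain 209.196.225.126
  211.196.224.0/23 (211.196.224.0 - 211.196.225.255) does not contain 209.196.225.126
  209.196.226.0/23 (209.196.226.0 - 209.196.227.255) does not contain 209.196.225.126
  209.196.228.0/23 (209.196.228.0 - 209.196.229.255) does not contain 209.196.225.126
Longest matching prefix is /21 -> next hop Router V.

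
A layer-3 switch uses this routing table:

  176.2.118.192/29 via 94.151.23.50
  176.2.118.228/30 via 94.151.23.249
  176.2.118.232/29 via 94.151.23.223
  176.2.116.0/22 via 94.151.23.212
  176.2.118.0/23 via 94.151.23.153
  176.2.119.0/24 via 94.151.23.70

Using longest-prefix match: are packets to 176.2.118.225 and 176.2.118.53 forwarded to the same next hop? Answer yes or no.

yes

176.2.118.225: longest match 176.2.118.0/23 -> 94.151.23.153
176.2.118.53: longest match 176.2.118.0/23 -> 94.151.23.153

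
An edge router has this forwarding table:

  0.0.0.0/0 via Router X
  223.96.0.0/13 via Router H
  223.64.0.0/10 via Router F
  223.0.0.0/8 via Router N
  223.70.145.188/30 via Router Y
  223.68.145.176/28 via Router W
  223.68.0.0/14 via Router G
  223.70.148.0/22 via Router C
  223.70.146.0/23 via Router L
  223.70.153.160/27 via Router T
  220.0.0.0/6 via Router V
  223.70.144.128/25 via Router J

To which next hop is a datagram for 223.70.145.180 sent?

Routes whose prefix contains 223.70.145.180:
  0.0.0.0/0 (default, matches everything) -> Router X
  220.0.0.0/6 (220.0.0.0 - 223.255.255.255) -> Router V
  223.0.0.0/8 (223.0.0.0 - 223.255.255.255) -> Router N
  223.64.0.0/10 (223.64.0.0 - 223.127.255.255) -> Router F
  223.68.0.0/14 (223.68.0.0 - 223.71.255.255) -> Router G
More-specific entries that do NOT match:
  223.70.145.188/30 (223.70.145.188 - 223.70.145.191) does not contain 223.70.145.180
  223.68.145.176/28 (223.68.145.176 - 223.68.145.191) does not contain 223.70.145.180
  223.70.153.160/27 (223.70.153.160 - 223.70.153.191) does not contain 223.70.145.180
  223.70.144.128/25 (223.70.144.128 - 223.70.144.255) does not contain 223.70.145.180
  223.70.146.0/23 (223.70.146.0 - 223.70.147.255) does not contain 223.70.145.180
  223.70.148.0/22 (223.70.148.0 - 223.70.151.255) does not contain 223.70.145.180
Longest matching prefix is /14 -> next hop Router G.

Router G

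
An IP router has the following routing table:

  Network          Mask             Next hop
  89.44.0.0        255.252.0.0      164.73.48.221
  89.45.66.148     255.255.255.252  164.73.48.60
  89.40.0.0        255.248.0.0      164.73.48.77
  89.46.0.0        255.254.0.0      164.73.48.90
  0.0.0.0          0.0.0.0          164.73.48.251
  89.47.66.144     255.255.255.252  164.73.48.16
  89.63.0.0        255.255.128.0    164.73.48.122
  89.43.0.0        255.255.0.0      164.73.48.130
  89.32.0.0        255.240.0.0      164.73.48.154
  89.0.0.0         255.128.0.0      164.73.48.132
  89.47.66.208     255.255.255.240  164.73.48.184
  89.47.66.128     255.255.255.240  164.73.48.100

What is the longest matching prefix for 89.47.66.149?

89.46.0.0/15

Entries matching 89.47.66.149:
  0.0.0.0/0 (default, matches everything)
  89.0.0.0/9 (89.0.0.0 - 89.127.255.255)
  89.32.0.0/12 (89.32.0.0 - 89.47.255.255)
  89.40.0.0/13 (89.40.0.0 - 89.47.255.255)
  89.44.0.0/14 (89.44.0.0 - 89.47.255.255)
  89.46.0.0/15 (89.46.0.0 - 89.47.255.255)
Most specific is 89.46.0.0/15.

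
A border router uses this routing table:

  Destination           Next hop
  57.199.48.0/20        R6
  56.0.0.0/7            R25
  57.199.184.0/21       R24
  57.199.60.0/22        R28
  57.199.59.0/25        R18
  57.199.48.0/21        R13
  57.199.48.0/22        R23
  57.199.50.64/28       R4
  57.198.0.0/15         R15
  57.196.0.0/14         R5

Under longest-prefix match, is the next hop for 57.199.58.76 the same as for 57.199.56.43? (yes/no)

yes

57.199.58.76: longest match 57.199.48.0/20 -> R6
57.199.56.43: longest match 57.199.48.0/20 -> R6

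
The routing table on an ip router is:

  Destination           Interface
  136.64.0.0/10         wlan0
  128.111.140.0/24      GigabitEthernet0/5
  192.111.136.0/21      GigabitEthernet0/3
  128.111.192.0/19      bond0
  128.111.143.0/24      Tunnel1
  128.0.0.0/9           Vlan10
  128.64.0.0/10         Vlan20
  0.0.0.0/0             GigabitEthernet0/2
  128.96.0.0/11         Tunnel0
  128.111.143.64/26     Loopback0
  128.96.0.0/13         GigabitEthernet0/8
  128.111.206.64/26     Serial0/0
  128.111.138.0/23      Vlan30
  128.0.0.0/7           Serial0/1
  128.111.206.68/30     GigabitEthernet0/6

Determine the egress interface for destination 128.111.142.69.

Tunnel0

Routes whose prefix contains 128.111.142.69:
  0.0.0.0/0 (default, matches everything) -> GigabitEthernet0/2
  128.0.0.0/7 (128.0.0.0 - 129.255.255.255) -> Serial0/1
  128.0.0.0/9 (128.0.0.0 - 128.127.255.255) -> Vlan10
  128.64.0.0/10 (128.64.0.0 - 128.127.255.255) -> Vlan20
  128.96.0.0/11 (128.96.0.0 - 128.127.255.255) -> Tunnel0
More-specific entries that do NOT match:
  128.111.206.68/30 (128.111.206.68 - 128.111.206.71) does not contain 128.111.142.69
  128.111.143.64/26 (128.111.143.64 - 128.111.143.127) does not contain 128.111.142.69
  128.111.206.64/26 (128.111.206.64 - 128.111.206.127) does not contain 128.111.142.69
  128.111.140.0/24 (128.111.140.0 - 128.111.140.255) does not contain 128.111.142.69
  128.111.143.0/24 (128.111.143.0 - 128.111.143.255) does not contain 128.111.142.69
  128.111.138.0/23 (128.111.138.0 - 128.111.139.255) does not contain 128.111.142.69
  192.111.136.0/21 (192.111.136.0 - 192.111.143.255) does not contain 128.111.142.69
  128.111.192.0/19 (128.111.192.0 - 128.111.223.255) does not contain 128.111.142.69
  128.96.0.0/13 (128.96.0.0 - 128.103.255.255) does not contain 128.111.142.69
Longest matching prefix is /11 -> interface Tunnel0.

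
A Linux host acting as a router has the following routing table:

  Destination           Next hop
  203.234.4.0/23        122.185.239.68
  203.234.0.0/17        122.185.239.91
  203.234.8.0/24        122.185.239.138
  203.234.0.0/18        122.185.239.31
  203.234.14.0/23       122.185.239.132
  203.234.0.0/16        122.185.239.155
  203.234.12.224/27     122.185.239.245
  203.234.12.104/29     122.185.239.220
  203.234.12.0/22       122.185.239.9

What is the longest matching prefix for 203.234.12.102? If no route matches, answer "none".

203.234.12.0/22

Entries matching 203.234.12.102:
  203.234.0.0/16 (203.234.0.0 - 203.234.255.255)
  203.234.0.0/17 (203.234.0.0 - 203.234.127.255)
  203.234.0.0/18 (203.234.0.0 - 203.234.63.255)
  203.234.12.0/22 (203.234.12.0 - 203.234.15.255)
Most specific is 203.234.12.0/22.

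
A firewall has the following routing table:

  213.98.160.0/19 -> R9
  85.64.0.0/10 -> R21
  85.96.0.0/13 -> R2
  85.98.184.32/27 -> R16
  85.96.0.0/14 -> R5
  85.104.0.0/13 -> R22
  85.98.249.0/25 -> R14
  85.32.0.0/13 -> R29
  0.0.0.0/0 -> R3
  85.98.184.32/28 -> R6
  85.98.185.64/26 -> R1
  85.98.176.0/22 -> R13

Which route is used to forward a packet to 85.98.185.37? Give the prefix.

85.96.0.0/14

Entries matching 85.98.185.37:
  0.0.0.0/0 (default, matches everything)
  85.64.0.0/10 (85.64.0.0 - 85.127.255.255)
  85.96.0.0/13 (85.96.0.0 - 85.103.255.255)
  85.96.0.0/14 (85.96.0.0 - 85.99.255.255)
Most specific is 85.96.0.0/14.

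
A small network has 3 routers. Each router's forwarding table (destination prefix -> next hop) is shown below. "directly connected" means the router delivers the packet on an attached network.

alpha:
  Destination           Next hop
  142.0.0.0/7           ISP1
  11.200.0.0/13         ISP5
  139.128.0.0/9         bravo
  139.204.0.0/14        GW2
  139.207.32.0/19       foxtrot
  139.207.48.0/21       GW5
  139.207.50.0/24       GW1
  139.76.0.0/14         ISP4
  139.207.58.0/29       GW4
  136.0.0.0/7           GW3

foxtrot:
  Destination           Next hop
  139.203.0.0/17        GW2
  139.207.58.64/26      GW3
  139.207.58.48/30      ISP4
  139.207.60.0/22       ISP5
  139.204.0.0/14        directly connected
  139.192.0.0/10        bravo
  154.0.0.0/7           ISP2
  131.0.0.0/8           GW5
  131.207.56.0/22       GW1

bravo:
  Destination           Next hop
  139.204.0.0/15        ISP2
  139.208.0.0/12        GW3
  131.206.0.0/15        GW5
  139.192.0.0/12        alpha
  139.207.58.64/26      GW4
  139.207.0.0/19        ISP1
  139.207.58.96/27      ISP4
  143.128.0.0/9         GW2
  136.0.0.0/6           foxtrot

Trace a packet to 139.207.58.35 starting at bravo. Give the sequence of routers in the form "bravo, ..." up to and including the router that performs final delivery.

At bravo: longest match for 139.207.58.35 is 139.192.0.0/12 -> alpha
At alpha: longest match for 139.207.58.35 is 139.207.32.0/19 -> foxtrot
At foxtrot: longest match for 139.207.58.35 is 139.204.0.0/14 -> directly connected

bravo, alpha, foxtrot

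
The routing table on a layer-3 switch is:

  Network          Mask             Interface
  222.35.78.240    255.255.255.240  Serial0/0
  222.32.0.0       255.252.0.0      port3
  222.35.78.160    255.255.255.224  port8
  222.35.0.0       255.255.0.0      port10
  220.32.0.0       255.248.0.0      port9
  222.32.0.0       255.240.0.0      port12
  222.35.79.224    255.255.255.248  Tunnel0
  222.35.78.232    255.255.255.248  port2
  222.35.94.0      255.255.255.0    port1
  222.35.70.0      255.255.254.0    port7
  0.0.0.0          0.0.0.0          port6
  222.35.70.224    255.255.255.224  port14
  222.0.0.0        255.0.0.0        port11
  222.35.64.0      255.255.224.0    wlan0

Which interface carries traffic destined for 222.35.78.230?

wlan0

Routes whose prefix contains 222.35.78.230:
  0.0.0.0/0 (default, matches everything) -> port6
  222.0.0.0/8 (222.0.0.0 - 222.255.255.255) -> port11
  222.32.0.0/12 (222.32.0.0 - 222.47.255.255) -> port12
  222.32.0.0/14 (222.32.0.0 - 222.35.255.255) -> port3
  222.35.0.0/16 (222.35.0.0 - 222.35.255.255) -> port10
  222.35.64.0/19 (222.35.64.0 - 222.35.95.255) -> wlan0
More-specific entries that do NOT match:
  222.35.79.224/29 (222.35.79.224 - 222.35.79.231) does not contain 222.35.78.230
  222.35.78.232/29 (222.35.78.232 - 222.35.78.239) does not contain 222.35.78.230
  222.35.78.240/28 (222.35.78.240 - 222.35.78.255) does not contain 222.35.78.230
  222.35.78.160/27 (222.35.78.160 - 222.35.78.191) does not contain 222.35.78.230
  222.35.70.224/27 (222.35.70.224 - 222.35.70.255) does not contain 222.35.78.230
  222.35.94.0/24 (222.35.94.0 - 222.35.94.255) does not contain 222.35.78.230
  222.35.70.0/23 (222.35.70.0 - 222.35.71.255) does not contain 222.35.78.230
Longest matching prefix is /19 -> interface wlan0.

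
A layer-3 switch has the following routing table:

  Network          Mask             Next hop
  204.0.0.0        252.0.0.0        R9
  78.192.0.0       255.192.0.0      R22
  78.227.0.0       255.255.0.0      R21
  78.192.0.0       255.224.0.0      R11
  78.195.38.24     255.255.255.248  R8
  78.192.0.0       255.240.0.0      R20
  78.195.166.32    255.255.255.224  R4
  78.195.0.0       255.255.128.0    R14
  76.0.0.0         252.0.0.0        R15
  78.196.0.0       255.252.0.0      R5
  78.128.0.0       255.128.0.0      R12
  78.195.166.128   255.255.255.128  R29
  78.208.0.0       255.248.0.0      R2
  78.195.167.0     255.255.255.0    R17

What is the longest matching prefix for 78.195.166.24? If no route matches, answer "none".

78.192.0.0/12

Entries matching 78.195.166.24:
  76.0.0.0/6 (76.0.0.0 - 79.255.255.255)
  78.128.0.0/9 (78.128.0.0 - 78.255.255.255)
  78.192.0.0/10 (78.192.0.0 - 78.255.255.255)
  78.192.0.0/11 (78.192.0.0 - 78.223.255.255)
  78.192.0.0/12 (78.192.0.0 - 78.207.255.255)
Most specific is 78.192.0.0/12.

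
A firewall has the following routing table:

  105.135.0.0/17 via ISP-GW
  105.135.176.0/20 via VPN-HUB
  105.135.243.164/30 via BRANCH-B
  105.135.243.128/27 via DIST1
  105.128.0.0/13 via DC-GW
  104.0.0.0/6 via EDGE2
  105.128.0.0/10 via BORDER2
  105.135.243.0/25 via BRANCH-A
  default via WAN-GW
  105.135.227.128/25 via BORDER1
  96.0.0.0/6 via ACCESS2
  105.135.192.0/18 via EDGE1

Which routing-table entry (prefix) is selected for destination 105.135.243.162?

Entries matching 105.135.243.162:
  0.0.0.0/0 (default, matches everything)
  104.0.0.0/6 (104.0.0.0 - 107.255.255.255)
  105.128.0.0/10 (105.128.0.0 - 105.191.255.255)
  105.128.0.0/13 (105.128.0.0 - 105.135.255.255)
  105.135.192.0/18 (105.135.192.0 - 105.135.255.255)
Most specific is 105.135.192.0/18.

105.135.192.0/18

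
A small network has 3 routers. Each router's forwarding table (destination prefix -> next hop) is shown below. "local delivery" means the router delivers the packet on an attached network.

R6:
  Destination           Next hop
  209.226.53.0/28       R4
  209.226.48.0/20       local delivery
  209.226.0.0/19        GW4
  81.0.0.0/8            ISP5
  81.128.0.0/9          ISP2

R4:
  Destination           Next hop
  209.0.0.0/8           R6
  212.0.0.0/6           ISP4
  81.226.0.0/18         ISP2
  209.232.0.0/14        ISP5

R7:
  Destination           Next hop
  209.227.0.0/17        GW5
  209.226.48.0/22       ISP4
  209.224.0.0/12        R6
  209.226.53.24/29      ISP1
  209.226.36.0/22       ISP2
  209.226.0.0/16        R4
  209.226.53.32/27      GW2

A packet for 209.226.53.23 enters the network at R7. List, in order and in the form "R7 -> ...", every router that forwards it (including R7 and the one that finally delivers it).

At R7: longest match for 209.226.53.23 is 209.226.0.0/16 -> R4
At R4: longest match for 209.226.53.23 is 209.0.0.0/8 -> R6
At R6: longest match for 209.226.53.23 is 209.226.48.0/20 -> local delivery

R7 -> R4 -> R6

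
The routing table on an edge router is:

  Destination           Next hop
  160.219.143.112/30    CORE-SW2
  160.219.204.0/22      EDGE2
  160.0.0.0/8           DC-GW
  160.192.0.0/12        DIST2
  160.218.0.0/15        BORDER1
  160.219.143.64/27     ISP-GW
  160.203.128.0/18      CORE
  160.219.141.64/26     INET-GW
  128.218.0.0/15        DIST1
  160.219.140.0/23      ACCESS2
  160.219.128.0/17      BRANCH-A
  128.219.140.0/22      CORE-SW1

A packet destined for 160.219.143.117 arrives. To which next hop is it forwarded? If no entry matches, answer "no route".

Routes whose prefix contains 160.219.143.117:
  160.0.0.0/8 (160.0.0.0 - 160.255.255.255) -> DC-GW
  160.218.0.0/15 (160.218.0.0 - 160.219.255.255) -> BORDER1
  160.219.128.0/17 (160.219.128.0 - 160.219.255.255) -> BRANCH-A
More-specific entries that do NOT match:
  160.219.143.112/30 (160.219.143.112 - 160.219.143.115) does not contain 160.219.143.117
  160.219.143.64/27 (160.219.143.64 - 160.219.143.95) does not contain 160.219.143.117
  160.219.141.64/26 (160.219.141.64 - 160.219.141.127) does not contain 160.219.143.117
  160.219.140.0/23 (160.219.140.0 - 160.219.141.255) does not contain 160.219.143.117
  160.219.204.0/22 (160.219.204.0 - 160.219.207.255) does not contain 160.219.143.117
  128.219.140.0/22 (128.219.140.0 - 128.219.143.255) does not contain 160.219.143.117
  160.203.128.0/18 (160.203.128.0 - 160.203.191.255) does not contain 160.219.143.117
Longest matching prefix is /17 -> next hop BRANCH-A.

BRANCH-A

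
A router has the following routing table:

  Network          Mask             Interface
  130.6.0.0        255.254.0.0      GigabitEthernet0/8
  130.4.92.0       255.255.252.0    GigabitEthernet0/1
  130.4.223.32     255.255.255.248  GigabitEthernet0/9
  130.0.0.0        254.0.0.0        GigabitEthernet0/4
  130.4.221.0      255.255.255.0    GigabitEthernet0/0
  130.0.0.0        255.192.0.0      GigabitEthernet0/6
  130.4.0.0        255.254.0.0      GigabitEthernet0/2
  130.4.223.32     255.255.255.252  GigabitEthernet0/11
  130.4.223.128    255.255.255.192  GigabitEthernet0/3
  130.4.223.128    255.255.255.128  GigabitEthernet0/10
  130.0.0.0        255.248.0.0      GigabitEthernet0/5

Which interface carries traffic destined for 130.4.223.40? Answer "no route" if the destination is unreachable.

Routes whose prefix contains 130.4.223.40:
  130.0.0.0/7 (130.0.0.0 - 131.255.255.255) -> GigabitEthernet0/4
  130.0.0.0/10 (130.0.0.0 - 130.63.255.255) -> GigabitEthernet0/6
  130.0.0.0/13 (130.0.0.0 - 130.7.255.255) -> GigabitEthernet0/5
  130.4.0.0/15 (130.4.0.0 - 130.5.255.255) -> GigabitEthernet0/2
More-specific entries that do NOT match:
  130.4.223.32/30 (130.4.223.32 - 130.4.223.35) does not contain 130.4.223.40
  130.4.223.32/29 (130.4.223.32 - 130.4.223.39) does not contain 130.4.223.40
  130.4.223.128/26 (130.4.223.128 - 130.4.223.191) does not contain 130.4.223.40
  130.4.223.128/25 (130.4.223.128 - 130.4.223.255) does not contain 130.4.223.40
  130.4.221.0/24 (130.4.221.0 - 130.4.221.255) does not contain 130.4.223.40
  130.4.92.0/22 (130.4.92.0 - 130.4.95.255) does not contain 130.4.223.40
Longest matching prefix is /15 -> interface GigabitEthernet0/2.

GigabitEthernet0/2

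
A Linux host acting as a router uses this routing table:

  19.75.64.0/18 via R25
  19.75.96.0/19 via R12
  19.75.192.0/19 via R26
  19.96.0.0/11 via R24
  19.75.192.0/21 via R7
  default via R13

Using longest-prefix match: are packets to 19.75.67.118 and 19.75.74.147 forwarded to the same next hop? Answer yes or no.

19.75.67.118: longest match 19.75.64.0/18 -> R25
19.75.74.147: longest match 19.75.64.0/18 -> R25

yes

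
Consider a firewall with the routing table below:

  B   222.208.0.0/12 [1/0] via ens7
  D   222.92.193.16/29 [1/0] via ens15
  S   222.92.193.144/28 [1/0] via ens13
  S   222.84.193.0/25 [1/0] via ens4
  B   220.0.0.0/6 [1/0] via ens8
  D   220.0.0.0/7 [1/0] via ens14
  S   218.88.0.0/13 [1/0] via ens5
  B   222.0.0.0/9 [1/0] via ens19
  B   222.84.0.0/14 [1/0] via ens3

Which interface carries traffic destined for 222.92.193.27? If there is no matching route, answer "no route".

Routes whose prefix contains 222.92.193.27:
  220.0.0.0/6 (220.0.0.0 - 223.255.255.255) -> ens8
  222.0.0.0/9 (222.0.0.0 - 222.127.255.255) -> ens19
More-specific entries that do NOT match:
  222.92.193.16/29 (222.92.193.16 - 222.92.193.23) does not contain 222.92.193.27
  222.92.193.144/28 (222.92.193.144 - 222.92.193.159) does not contain 222.92.193.27
  222.84.193.0/25 (222.84.193.0 - 222.84.193.127) does not contain 222.92.193.27
  222.84.0.0/14 (222.84.0.0 - 222.87.255.255) does not contain 222.92.193.27
  218.88.0.0/13 (218.88.0.0 - 218.95.255.255) does not contain 222.92.193.27
  222.208.0.0/12 (222.208.0.0 - 222.223.255.255) does not contain 222.92.193.27
Longest matching prefix is /9 -> interface ens19.

ens19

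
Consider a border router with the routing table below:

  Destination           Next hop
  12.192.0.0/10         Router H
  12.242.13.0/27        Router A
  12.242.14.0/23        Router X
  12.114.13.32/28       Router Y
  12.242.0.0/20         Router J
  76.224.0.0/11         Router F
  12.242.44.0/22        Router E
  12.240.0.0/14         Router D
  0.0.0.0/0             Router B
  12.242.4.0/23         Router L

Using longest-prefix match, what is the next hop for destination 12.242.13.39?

Routes whose prefix contains 12.242.13.39:
  0.0.0.0/0 (default, matches everything) -> Router B
  12.192.0.0/10 (12.192.0.0 - 12.255.255.255) -> Router H
  12.240.0.0/14 (12.240.0.0 - 12.243.255.255) -> Router D
  12.242.0.0/20 (12.242.0.0 - 12.242.15.255) -> Router J
More-specific entries that do NOT match:
  12.114.13.32/28 (12.114.13.32 - 12.114.13.47) does not contain 12.242.13.39
  12.242.13.0/27 (12.242.13.0 - 12.242.13.31) does not contain 12.242.13.39
  12.242.14.0/23 (12.242.14.0 - 12.242.15.255) does not contain 12.242.13.39
  12.242.4.0/23 (12.242.4.0 - 12.242.5.255) does not contain 12.242.13.39
  12.242.44.0/22 (12.242.44.0 - 12.242.47.255) does not contain 12.242.13.39
Longest matching prefix is /20 -> next hop Router J.

Router J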